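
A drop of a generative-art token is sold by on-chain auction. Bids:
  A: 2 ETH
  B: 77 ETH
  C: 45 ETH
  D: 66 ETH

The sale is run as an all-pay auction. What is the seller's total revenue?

All-pay auction: the highest bidder wins the item, but every bidder pays their own bid.
Bids in order: 77 (B) > 66 (D) > 45 (C) > 2 (A)
Every bidder forfeits their bid regardless of winning.
Revenue = 2 + 77 + 45 + 66 = 190 ETH.

Total revenue: 190 ETH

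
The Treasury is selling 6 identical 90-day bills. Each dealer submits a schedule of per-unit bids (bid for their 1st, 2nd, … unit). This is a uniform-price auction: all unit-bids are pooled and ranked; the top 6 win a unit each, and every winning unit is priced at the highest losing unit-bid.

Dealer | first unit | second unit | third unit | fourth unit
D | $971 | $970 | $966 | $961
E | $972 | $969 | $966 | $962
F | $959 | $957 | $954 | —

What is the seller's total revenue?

Merging the schedules and taking the best 6: 972 (E-1), 971 (D-1), 970 (D-2), 969 (E-2), 966 (D-3), 966 (E-3)
The (k+1)-th unit-bid is $962.
Allocation: D 3, E 3. Every unit priced at $962.
Revenue = 6 × 962 = $5,772.

Total revenue: $5,772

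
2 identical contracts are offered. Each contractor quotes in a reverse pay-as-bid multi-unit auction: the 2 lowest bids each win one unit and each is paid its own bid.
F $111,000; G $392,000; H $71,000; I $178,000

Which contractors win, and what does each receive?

H $71,000, F $111,000

Sorting: 71,000 (H), 111,000 (F), 178,000 (I), 392,000 (G)
Lowest 2: H, F.
Each winner is paid its own bid: H $71,000, F $111,000.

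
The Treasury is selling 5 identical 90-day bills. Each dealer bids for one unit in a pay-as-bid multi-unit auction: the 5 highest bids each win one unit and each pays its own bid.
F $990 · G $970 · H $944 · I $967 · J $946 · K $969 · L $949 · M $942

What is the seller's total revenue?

Total revenue: $4,845

Sorting: 990 (F), 970 (G), 969 (K), 967 (I), 949 (L), 946 (J), 944 (H), …
The 5 highest are F, G, K, I, L.
Total revenue = 990 + 970 + 969 + 967 + 949 = $4,845.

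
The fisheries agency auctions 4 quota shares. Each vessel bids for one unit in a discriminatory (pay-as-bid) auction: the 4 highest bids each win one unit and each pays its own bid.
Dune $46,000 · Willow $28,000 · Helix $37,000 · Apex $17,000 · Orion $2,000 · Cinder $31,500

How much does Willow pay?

Ordering the bids: 46,000 (Dune), 37,000 (Helix), 31,500 (Cinder), 28,000 (Willow), 17,000 (Apex), 2,000 (Orion)
The 4 highest are Dune, Helix, Cinder, Willow.
Willow wins → own bid $28,000.

Willow pays $28,000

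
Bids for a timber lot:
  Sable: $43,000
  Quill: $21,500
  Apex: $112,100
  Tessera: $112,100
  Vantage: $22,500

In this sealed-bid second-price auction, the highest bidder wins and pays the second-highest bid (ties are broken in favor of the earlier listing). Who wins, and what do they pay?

Sealed-bid second-price auction: the highest bidder wins and pays the second-highest bid.
Sorting bids: 112,100 (Apex) > 112,100 (Tessera) > 43,000 (Sable) > 22,500 (Vantage) > 21,500 (Quill)
Tie at $112,100 → Apex wins by tie-break.
Apex is highest; pays the second-highest bid, $112,100.

Apex pays $112,100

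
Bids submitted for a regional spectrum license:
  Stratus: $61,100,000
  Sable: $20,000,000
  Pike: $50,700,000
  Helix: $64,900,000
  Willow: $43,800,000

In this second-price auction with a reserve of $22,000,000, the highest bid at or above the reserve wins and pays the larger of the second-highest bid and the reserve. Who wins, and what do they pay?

Sorting bids: 64,900,000 (Helix) > 61,100,000 (Stratus) > 50,700,000 (Pike) > 43,800,000 (Willow) > 20,000,000 (Sable)
Highest eligible bid: Helix at $64,900,000.
max(second-highest $61,100,000, reserve $22,000,000) = $61,100,000; the reserve does not bind.

Helix pays $61,100,000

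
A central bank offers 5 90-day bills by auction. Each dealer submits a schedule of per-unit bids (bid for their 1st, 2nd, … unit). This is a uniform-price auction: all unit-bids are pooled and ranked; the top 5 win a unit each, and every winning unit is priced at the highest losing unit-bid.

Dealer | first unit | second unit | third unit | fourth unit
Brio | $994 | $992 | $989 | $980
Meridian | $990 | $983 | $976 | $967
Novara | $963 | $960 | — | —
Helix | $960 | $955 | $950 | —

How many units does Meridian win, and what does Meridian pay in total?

Pooled unit-bids ranked (top 5): 994 (Brio-1), 992 (Brio-2), 990 (Meridian-1), 989 (Brio-3), 983 (Meridian-2)
First bid not allocated: $980.
Meridian wins 2 unit(s) at $980 each.

Meridian: 2 units, pays $1,960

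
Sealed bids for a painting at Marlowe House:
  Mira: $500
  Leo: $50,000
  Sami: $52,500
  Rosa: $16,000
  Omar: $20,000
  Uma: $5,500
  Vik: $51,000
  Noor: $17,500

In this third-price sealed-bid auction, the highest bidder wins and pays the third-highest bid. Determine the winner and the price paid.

Sami pays $50,000

Bids in order: 52,500 (Sami) > 51,000 (Vik) > 50,000 (Leo) > 20,000 (Omar) > 17,500 (Noor) > 16,000 (Rosa) > …
Sami is highest; pays the third-highest bid, $50,000.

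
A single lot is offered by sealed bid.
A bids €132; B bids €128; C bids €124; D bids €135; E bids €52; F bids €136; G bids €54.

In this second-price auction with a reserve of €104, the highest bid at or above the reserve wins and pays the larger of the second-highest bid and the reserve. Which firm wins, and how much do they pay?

F pays €135

Sorting bids: 136 (F) > 135 (D) > 132 (A) > 128 (B) > 124 (C) > 54 (G) > …
F has the top bid at or above the reserve (€136).
Second-highest bid €135 exceeds the reserve €104 → payment €135.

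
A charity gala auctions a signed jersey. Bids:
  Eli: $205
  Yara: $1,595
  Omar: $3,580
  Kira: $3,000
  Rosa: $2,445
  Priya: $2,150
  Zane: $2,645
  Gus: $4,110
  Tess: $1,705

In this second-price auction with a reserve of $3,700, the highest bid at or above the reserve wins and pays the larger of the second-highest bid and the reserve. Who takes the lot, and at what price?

Sorting bids: 4,110 (Gus) > 3,580 (Omar) > 3,000 (Kira) > 2,645 (Zane) > 2,445 (Rosa) > 2,150 (Priya) > …
Gus has the top bid at or above the reserve ($4,110).
max(second-highest $3,580, reserve $3,700) = $3,700.

Gus pays $3,700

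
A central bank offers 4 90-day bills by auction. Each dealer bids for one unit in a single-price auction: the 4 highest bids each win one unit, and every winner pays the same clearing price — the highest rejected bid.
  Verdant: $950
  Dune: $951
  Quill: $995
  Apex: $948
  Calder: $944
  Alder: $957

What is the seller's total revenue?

Bids ranked high→low: 995 (Quill), 957 (Alder), 951 (Dune), 950 (Verdant), 948 (Apex), 944 (Calder)
The 4 highest are Quill, Alder, Dune, Verdant.
Clearing price = highest rejected bid = $948.
Total revenue = 4 × $948 = $3,792.

Total revenue: $3,792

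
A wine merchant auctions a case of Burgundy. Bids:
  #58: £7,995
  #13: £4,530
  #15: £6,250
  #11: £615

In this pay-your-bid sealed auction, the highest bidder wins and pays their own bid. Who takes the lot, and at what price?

Rule: the highest bidder wins and pays their own bid.
Bids ranked: 7,995 (#58) > 6,250 (#15) > 4,530 (#13) > 615 (#11)
First-price: #58 pays what they bid, £7,995.

#58 pays £7,995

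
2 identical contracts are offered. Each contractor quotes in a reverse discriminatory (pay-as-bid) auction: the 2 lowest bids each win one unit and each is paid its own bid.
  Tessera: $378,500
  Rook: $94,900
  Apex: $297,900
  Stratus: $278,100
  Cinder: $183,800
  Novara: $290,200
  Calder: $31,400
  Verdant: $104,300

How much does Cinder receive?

Cinder is paid $0

Bids ranked low→high: 31,400 (Calder), 94,900 (Rook), 104,300 (Verdant), 183,800 (Cinder), …
Lowest 2: Calder, Rook.
Cinder does not win → $0.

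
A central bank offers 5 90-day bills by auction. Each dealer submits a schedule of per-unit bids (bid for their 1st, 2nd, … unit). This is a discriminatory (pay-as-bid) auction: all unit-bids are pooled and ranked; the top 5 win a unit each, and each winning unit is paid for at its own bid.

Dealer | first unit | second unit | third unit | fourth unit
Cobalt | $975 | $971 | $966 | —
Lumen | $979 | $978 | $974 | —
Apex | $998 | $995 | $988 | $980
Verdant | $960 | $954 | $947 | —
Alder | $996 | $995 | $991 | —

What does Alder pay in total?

Merging the schedules and taking the best 5: 998 (Apex-1), 996 (Alder-1), 995 (Apex-2), 995 (Alder-2), 991 (Alder-3)
Next rejected bid: $988 (not a price — pay-as-bid).
Alder's winning unit-bids: 996 + 995 + 991 = $2,982.

Alder pays $2,982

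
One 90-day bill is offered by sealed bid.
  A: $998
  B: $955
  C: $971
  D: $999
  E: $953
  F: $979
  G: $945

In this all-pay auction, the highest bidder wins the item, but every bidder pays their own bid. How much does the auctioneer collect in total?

Total revenue: $6,800

Bids ranked: 999 (D) > 998 (A) > 979 (F) > 971 (C) > 955 (B) > 953 (E) > …
D wins with the top bid; all bids are sunk regardless.
Every bidder forfeits their bid regardless of winning.
Revenue = 998 + 955 + 971 + 999 + 953 + 979 + 945 = $6,800.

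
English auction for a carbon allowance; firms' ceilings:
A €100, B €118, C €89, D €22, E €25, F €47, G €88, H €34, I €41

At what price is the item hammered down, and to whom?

B wins at €100

Open ascending-bid auction: the price rises until one bidder remains; the winner pays the price at which the last rival dropped out.
Limits ranked: 118 (B) > 100 (A) > 89 (C) > 88 (G) > 47 (F) > 41 (I) > …
Bidding ends when A exits at €100; B takes it.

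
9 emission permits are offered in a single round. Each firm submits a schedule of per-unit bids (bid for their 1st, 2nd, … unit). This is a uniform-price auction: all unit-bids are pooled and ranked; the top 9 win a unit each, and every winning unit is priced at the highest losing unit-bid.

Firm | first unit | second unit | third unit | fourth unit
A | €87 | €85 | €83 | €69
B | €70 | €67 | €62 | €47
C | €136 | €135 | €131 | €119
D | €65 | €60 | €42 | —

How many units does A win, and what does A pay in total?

A: 4 units, pays €268

All unit-bids, highest first — top 9: 136 (C-1), 135 (C-2), 131 (C-3), 119 (C-4), 87 (A-1), 85 (A-2), 83 (A-3), 70 (B-1), 69 (A-4)
First bid not allocated: €67.
A wins 4 unit(s) at €67 each.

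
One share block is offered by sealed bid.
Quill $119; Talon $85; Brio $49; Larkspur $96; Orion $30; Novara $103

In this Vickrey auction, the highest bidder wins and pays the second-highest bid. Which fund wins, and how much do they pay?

Quill pays $103

Rule: the highest bidder wins and pays the second-highest bid.
Bids ranked: 119 (Quill) > 103 (Novara) > 96 (Larkspur) > 85 (Talon) > 49 (Brio) > 30 (Orion)
Quill wins with the highest bid; price is set by the runner-up at $103.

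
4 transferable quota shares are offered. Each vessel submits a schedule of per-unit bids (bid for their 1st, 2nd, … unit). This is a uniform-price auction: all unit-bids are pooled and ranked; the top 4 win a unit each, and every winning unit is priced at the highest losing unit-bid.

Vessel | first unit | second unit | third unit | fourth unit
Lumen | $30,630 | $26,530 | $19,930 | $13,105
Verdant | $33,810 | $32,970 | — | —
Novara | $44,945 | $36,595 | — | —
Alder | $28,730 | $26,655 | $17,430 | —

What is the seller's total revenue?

Total revenue: $122,520

All unit-bids, highest first — top 4: 44,945 (Novara-1), 36,595 (Novara-2), 33,810 (Verdant-1), 32,970 (Verdant-2)
The (k+1)-th unit-bid is $30,630.
Allocation: Novara 2, Verdant 2. Every unit priced at $30,630.
Revenue = 4 × 30,630 = $122,520.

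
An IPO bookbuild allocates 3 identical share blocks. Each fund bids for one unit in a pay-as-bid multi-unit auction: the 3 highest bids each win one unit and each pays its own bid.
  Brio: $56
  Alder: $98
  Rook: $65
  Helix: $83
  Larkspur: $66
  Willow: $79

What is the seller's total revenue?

Ordering the bids: 98 (Alder), 83 (Helix), 79 (Willow), 66 (Larkspur), 65 (Rook), …
The 3 highest are Alder, Helix, Willow.
Total revenue = 98 + 83 + 79 = $260.

Total revenue: $260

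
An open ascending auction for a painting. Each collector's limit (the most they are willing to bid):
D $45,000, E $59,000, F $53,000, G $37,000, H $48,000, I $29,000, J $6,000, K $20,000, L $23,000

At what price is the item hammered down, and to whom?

Sorting limits: 59,000 (E) > 53,000 (F) > 48,000 (H) > 45,000 (D) > 37,000 (G) > 29,000 (I) > …
F is the last rival to drop out, at $53,000; E remains and wins at that price.

E wins at $53,000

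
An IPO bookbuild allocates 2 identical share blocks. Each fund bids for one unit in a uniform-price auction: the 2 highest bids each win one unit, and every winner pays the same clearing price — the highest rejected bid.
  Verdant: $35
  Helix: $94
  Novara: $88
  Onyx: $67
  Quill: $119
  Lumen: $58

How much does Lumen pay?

Bids ranked high→low: 119 (Quill), 94 (Helix), 88 (Novara), 67 (Onyx), …
The 2 highest are Quill, Helix.
Highest unsuccessful bid: $88 → clearing price.
Lumen does not win → pays $0.

Lumen pays $0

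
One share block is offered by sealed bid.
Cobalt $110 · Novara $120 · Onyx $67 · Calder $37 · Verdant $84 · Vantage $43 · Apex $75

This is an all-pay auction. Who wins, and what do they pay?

Novara pays $120

All-pay auction: the highest bidder wins the item, but every bidder pays their own bid.
Bids ranked: 120 (Novara) > 110 (Cobalt) > 84 (Verdant) > 75 (Apex) > 67 (Onyx) > 43 (Vantage) > …
Novara is highest and takes the item; every bidder forfeits their bid.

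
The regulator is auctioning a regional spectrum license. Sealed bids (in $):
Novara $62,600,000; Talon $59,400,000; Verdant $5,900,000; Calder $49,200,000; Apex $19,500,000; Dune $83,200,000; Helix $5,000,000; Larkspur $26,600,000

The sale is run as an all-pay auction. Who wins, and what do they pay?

Sorting bids: 83,200,000 (Dune) > 62,600,000 (Novara) > 59,400,000 (Talon) > 49,200,000 (Calder) > 26,600,000 (Larkspur) > 19,500,000 (Apex) > …
Dune wins with the top bid; all bids are sunk regardless.

Dune pays $83,200,000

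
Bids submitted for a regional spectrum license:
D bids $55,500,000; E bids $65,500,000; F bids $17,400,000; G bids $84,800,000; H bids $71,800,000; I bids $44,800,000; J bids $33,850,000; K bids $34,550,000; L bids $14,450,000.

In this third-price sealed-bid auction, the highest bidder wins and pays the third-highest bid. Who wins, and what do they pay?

Bids in order: 84,800,000 (G) > 71,800,000 (H) > 65,500,000 (E) > 55,500,000 (D) > 44,800,000 (I) > 34,550,000 (K) > …
G is highest; pays the third-highest bid, $65,500,000.

G pays $65,500,000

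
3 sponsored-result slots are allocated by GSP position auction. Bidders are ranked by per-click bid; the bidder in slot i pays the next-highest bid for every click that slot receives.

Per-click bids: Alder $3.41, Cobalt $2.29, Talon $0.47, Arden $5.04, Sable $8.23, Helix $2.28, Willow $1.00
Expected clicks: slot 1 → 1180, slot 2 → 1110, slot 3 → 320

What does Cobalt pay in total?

Cobalt pays $0.00

Ranked by bid: $8.23 (Sable) > $5.04 (Arden) > $3.41 (Alder) > $2.29 (Cobalt) > …
Cobalt ranks below slot 3 → no slot, pays nothing.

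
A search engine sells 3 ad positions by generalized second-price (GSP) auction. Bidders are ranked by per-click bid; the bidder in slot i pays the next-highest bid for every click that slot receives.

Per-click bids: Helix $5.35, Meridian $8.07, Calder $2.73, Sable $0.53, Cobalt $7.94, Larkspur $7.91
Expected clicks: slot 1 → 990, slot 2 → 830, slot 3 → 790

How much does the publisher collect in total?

Sorting advertisers: $8.07 (Meridian) > $7.94 (Cobalt) > $7.91 (Larkspur) > $5.35 (Helix) > …
Slot 1: Meridian pays $7.94 × 990 = $7860.60
Slot 2: Cobalt pays $7.91 × 830 = $6565.30
Slot 3: Larkspur pays $5.35 × 790 = $4226.50
Total = $18652.40

Total revenue: $18652.40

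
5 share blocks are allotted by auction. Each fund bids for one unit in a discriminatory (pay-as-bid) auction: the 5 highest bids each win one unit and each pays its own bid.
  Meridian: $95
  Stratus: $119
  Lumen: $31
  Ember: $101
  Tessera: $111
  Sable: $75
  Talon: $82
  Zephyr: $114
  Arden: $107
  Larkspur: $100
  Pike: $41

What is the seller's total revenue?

Total revenue: $552

Sorting: 119 (Stratus), 114 (Zephyr), 111 (Tessera), 107 (Arden), 101 (Ember), 100 (Larkspur), 95 (Meridian), …
Top 5: Stratus, Zephyr, Tessera, Arden, Ember.
Total revenue = 119 + 114 + 111 + 107 + 101 = $552.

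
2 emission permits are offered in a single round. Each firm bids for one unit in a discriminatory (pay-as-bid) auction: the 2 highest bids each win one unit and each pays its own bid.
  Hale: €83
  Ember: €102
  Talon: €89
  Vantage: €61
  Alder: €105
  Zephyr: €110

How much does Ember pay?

Ember pays €0

Bids ranked high→low: 110 (Zephyr), 105 (Alder), 102 (Ember), 89 (Talon), …
Top 2: Zephyr, Alder.
Ember does not win → €0.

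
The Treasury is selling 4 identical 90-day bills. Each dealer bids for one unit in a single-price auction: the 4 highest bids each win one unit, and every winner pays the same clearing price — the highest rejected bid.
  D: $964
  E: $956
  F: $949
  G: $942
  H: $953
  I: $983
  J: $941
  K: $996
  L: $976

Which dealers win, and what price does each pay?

K, I, L, D; each pays $956

Sorting: 996 (K), 983 (I), 976 (L), 964 (D), 956 (E), 953 (H), …
Winners (4 units): K, I, L, D.
First losing bid is E's $956, which sets the uniform price.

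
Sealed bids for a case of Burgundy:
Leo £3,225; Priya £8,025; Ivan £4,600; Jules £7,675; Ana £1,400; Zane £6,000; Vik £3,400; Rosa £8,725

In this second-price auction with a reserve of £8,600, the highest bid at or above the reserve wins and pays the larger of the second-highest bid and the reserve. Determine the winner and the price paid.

Rosa pays £8,600

Sorting bids: 8,725 (Rosa) > 8,025 (Priya) > 7,675 (Jules) > 6,000 (Zane) > 4,600 (Ivan) > 3,400 (Vik) > …
Rosa has the top bid at or above the reserve (£8,725).
max(second-highest £8,025, reserve £8,600) = £8,600.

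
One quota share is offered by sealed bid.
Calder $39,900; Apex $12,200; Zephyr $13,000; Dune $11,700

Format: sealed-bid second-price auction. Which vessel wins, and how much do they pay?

Rule: the highest bidder wins and pays the second-highest bid.
Sorting bids: 39,900 (Calder) > 13,000 (Zephyr) > 12,200 (Apex) > 11,700 (Dune)
Calder is highest; pays the second-highest bid, $13,000.

Calder pays $13,000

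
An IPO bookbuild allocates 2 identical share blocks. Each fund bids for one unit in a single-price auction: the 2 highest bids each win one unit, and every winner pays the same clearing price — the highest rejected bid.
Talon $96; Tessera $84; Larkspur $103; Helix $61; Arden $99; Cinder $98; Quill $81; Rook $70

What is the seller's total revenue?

Bids ranked high→low: 103 (Larkspur), 99 (Arden), 98 (Cinder), 96 (Talon), …
The 2 highest are Larkspur, Arden.
First losing bid is Cinder's $98, which sets the uniform price.
Total revenue = 2 × $98 = $196.

Total revenue: $196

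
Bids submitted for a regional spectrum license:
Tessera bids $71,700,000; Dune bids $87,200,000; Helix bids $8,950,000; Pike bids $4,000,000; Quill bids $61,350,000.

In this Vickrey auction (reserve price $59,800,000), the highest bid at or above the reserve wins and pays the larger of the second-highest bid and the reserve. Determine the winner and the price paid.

Bids ranked: 87,200,000 (Dune) > 71,700,000 (Tessera) > 61,350,000 (Quill) > 8,950,000 (Helix) > 4,000,000 (Pike)
Dune has the top bid at or above the reserve ($87,200,000).
Second-highest bid $71,700,000 exceeds the reserve $59,800,000 → payment $71,700,000.

Dune pays $71,700,000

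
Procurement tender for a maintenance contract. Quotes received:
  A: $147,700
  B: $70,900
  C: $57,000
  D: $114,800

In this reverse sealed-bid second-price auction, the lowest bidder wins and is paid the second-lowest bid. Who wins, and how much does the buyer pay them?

Bids ranked: 57,000 (C) < 70,900 (B) < 114,800 (D) < 147,700 (A)
C is lowest; is paid the second-lowest bid, $70,900.

C is paid $70,900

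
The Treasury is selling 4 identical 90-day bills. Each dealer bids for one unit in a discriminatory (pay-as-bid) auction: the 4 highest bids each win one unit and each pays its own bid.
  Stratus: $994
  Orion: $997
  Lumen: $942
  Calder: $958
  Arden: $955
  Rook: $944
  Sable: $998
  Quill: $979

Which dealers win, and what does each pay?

Sable $998, Orion $997, Stratus $994, Quill $979

Bids ranked high→low: 998 (Sable), 997 (Orion), 994 (Stratus), 979 (Quill), 958 (Calder), 955 (Arden), …
Winners (4 units): Sable, Orion, Stratus, Quill.
Each winner pays its own bid: Sable $998, Orion $997, Stratus $994, Quill $979.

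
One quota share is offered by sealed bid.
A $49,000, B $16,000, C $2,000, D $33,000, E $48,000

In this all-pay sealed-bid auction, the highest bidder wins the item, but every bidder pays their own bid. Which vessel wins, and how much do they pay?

Sorting bids: 49,000 (A) > 48,000 (E) > 33,000 (D) > 16,000 (B) > 2,000 (C)
A wins with the top bid; all bids are sunk regardless.

A pays $49,000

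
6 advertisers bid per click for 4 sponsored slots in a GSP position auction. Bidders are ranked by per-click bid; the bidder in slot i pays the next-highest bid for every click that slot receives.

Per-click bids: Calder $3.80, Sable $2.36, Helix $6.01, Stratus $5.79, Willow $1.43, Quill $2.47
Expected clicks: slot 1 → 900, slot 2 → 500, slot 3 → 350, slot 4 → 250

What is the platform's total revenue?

Per-click bids in order: $6.01 (Helix) > $5.79 (Stratus) > $3.80 (Calder) > $2.47 (Quill) > $2.36 (Sable) > …
Slot 1: Helix pays $5.79 × 900 = $5211.00
Slot 2: Stratus pays $3.80 × 500 = $1900.00
Slot 3: Calder pays $2.47 × 350 = $864.50
Slot 4: Quill pays $2.36 × 250 = $590.00
Total = $8565.50

Total revenue: $8565.50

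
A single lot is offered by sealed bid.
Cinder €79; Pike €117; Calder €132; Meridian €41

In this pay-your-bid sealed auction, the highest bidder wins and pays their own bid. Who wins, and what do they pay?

Sorting bids: 132 (Calder) > 117 (Pike) > 79 (Cinder) > 41 (Meridian)
Calder is highest → pays own bid, €132.

Calder pays €132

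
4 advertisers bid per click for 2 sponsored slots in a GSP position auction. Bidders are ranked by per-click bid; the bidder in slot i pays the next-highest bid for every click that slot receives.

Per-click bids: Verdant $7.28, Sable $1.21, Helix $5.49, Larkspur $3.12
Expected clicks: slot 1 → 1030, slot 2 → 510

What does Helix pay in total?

Ranked by bid: $7.28 (Verdant) > $5.49 (Helix) > $3.12 (Larkspur) > …
Helix holds slot 2 → pays next bid $3.12 × 510 clicks = $1591.20.

Helix pays $1591.20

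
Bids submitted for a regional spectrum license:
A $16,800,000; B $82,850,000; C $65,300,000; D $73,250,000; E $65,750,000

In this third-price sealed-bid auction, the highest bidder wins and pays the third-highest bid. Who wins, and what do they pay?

B pays $65,750,000

Bids ranked: 82,850,000 (B) > 73,250,000 (D) > 65,750,000 (E) > 65,300,000 (C) > 16,800,000 (A)
B wins; payment is bid #3 in the ranking = $65,750,000.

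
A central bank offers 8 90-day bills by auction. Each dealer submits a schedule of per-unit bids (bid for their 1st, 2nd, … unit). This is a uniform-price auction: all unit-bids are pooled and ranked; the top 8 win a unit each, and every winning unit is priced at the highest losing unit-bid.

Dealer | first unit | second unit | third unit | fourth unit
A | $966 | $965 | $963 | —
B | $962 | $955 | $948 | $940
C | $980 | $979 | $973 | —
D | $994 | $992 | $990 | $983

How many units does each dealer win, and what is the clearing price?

A 1, C 3, D 4; clearing price $965

All unit-bids, highest first — top 8: 994 (D-1), 992 (D-2), 990 (D-3), 983 (D-4), 980 (C-1), 979 (C-2), 973 (C-3), 966 (A-1)
Highest rejected unit-bid = $965.
Allocation: A 1, C 3, D 4.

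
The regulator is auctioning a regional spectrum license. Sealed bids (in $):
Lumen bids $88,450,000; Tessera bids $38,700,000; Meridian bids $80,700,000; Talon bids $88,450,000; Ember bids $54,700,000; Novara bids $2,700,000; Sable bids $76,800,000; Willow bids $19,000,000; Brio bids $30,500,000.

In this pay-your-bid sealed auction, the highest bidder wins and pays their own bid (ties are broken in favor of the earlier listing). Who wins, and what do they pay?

Lumen pays $88,450,000

Sorting bids: 88,450,000 (Lumen) > 88,450,000 (Talon) > 80,700,000 (Meridian) > 76,800,000 (Sable) > 54,700,000 (Ember) > 38,700,000 (Tessera) > …
Tie at $88,450,000 → Lumen wins by tie-break.
First-price: Lumen pays what they bid, $88,450,000.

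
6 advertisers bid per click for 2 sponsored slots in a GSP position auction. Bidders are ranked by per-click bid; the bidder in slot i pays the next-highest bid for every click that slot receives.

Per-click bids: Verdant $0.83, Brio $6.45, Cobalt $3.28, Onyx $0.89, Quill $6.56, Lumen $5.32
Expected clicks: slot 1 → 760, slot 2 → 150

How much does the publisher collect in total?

Per-click bids in order: $6.56 (Quill) > $6.45 (Brio) > $5.32 (Lumen) > …
Slot 1: Quill pays $6.45 × 760 = $4902.00
Slot 2: Brio pays $5.32 × 150 = $798.00
Total = $5700.00

Total revenue: $5700.00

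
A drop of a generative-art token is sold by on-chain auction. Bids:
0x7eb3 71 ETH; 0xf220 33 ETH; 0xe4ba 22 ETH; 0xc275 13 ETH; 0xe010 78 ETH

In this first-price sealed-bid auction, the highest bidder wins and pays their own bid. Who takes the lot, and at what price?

Sorting bids: 78 (0xe010) > 71 (0x7eb3) > 33 (0xf220) > 22 (0xe4ba) > 13 (0xc275)
0xe010 is highest → pays own bid, 78 ETH.

0xe010 pays 78 ETH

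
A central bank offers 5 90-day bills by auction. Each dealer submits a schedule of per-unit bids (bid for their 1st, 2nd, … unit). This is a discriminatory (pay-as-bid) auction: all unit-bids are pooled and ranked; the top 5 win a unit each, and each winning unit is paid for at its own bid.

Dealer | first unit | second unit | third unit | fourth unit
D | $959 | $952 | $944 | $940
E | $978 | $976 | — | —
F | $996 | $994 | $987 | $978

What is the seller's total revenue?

All unit-bids, highest first — top 5: 996 (F-1), 994 (F-2), 987 (F-3), 978 (E-1), 978 (F-4)
Next rejected bid: $976 (not a price — pay-as-bid).
Each winning unit pays its own bid.
Revenue = 996 + 994 + 987 + 978 + 978 = $4,933.

Total revenue: $4,933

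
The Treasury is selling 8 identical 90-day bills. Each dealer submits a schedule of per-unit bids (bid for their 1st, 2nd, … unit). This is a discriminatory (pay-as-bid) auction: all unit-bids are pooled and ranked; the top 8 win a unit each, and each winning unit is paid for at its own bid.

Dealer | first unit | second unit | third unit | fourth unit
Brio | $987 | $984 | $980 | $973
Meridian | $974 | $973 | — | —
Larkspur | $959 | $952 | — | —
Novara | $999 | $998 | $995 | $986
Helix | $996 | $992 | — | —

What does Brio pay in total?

All unit-bids, highest first — top 8: 999 (Novara-1), 998 (Novara-2), 996 (Helix-1), 995 (Novara-3), 992 (Helix-2), 987 (Brio-1), 986 (Novara-4), 984 (Brio-2)
Next rejected bid: $980 (not a price — pay-as-bid).
Brio's winning unit-bids: 987 + 984 = $1,971.

Brio pays $1,971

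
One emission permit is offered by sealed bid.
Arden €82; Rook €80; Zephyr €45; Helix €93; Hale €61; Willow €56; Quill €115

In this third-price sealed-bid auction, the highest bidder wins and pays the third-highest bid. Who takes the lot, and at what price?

Quill pays €82

Bids in order: 115 (Quill) > 93 (Helix) > 82 (Arden) > 80 (Rook) > 61 (Hale) > 56 (Willow) > …
Quill wins; payment is bid #3 in the ranking = €82.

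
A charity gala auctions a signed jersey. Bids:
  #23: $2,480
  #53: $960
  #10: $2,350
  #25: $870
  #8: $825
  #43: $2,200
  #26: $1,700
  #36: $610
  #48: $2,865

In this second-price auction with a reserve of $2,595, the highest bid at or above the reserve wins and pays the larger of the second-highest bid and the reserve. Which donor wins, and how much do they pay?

#48 pays $2,595

Rule: the highest bid at or above the reserve wins and pays the larger of the second-highest bid and the reserve.
Bids in order: 2,865 (#48) > 2,480 (#23) > 2,350 (#10) > 2,200 (#43) > 1,700 (#26) > 960 (#53) > …
#48 has the top bid at or above the reserve ($2,865).
max(second-highest $2,480, reserve $2,595) = $2,595.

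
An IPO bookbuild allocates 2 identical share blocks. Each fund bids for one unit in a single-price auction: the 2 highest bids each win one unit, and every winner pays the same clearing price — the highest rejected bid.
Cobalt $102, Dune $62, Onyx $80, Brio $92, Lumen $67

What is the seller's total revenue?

Ordering the bids: 102 (Cobalt), 92 (Brio), 80 (Onyx), 67 (Lumen), …
Top 2: Cobalt, Brio.
Clearing price = highest rejected bid = $80.
Total revenue = 2 × $80 = $160.

Total revenue: $160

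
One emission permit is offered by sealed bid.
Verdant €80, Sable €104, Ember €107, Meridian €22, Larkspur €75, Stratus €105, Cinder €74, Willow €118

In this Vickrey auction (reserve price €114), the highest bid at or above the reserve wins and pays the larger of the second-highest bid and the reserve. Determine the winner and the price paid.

Willow pays €114

Bids ranked: 118 (Willow) > 107 (Ember) > 105 (Stratus) > 104 (Sable) > 80 (Verdant) > 75 (Larkspur) > …
Highest eligible bid: Willow at €118.
Second-highest bid €107 is below the reserve €114, so the reserve binds → payment €114.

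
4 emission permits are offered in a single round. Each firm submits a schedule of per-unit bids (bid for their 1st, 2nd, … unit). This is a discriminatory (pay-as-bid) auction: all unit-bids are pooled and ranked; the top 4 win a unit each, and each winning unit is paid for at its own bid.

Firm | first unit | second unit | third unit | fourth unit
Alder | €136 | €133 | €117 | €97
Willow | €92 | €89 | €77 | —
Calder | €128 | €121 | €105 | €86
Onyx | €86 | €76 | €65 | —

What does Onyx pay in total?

Onyx pays €0

Merging the schedules and taking the best 4: 136 (Alder-1), 133 (Alder-2), 128 (Calder-1), 121 (Calder-2)
Next rejected bid: €117 (not a price — pay-as-bid).
Onyx wins no units.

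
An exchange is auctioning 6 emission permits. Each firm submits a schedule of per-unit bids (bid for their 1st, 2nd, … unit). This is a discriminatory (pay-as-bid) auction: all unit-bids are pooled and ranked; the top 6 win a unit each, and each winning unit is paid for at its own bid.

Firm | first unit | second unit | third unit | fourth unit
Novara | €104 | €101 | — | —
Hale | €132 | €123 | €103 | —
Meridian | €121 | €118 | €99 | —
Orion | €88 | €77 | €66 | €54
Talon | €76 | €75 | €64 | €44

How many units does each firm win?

Pooled unit-bids ranked (top 6): 132 (Hale-1), 123 (Hale-2), 121 (Meridian-1), 118 (Meridian-2), 104 (Novara-1), 103 (Hale-3)
Next rejected bid: €101 (not a price — pay-as-bid).
Allocation: Hale 3, Meridian 2, Novara 1.

Hale 3, Meridian 2, Novara 1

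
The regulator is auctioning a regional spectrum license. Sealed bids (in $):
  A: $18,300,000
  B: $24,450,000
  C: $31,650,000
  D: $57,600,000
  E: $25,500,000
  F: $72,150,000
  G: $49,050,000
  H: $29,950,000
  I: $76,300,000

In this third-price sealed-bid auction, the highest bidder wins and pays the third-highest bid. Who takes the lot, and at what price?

I pays $57,600,000

Third-price sealed-bid auction: the highest bidder wins and pays the third-highest bid.
Sorting bids: 76,300,000 (I) > 72,150,000 (F) > 57,600,000 (D) > 49,050,000 (G) > 31,650,000 (C) > 29,950,000 (H) > …
I is highest; pays the third-highest bid, $57,600,000.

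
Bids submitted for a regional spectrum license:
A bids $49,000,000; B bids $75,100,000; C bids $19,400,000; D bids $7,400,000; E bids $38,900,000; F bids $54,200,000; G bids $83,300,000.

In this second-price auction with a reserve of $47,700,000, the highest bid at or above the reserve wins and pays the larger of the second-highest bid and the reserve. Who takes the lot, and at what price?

G pays $75,100,000

Sorting bids: 83,300,000 (G) > 75,100,000 (B) > 54,200,000 (F) > 49,000,000 (A) > 38,900,000 (E) > 19,400,000 (C) > …
Highest eligible bid: G at $83,300,000.
Second-highest bid $75,100,000 exceeds the reserve $47,700,000 → payment $75,100,000.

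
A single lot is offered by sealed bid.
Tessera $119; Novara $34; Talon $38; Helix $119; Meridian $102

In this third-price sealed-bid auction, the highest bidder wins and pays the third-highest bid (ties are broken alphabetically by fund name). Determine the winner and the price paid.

Sorting bids: 119 (Helix) > 119 (Tessera) > 102 (Meridian) > 38 (Talon) > 34 (Novara)
Tie at $119 → Helix wins by tie-break.
Helix is highest; pays the third-highest bid, $102.

Helix pays $102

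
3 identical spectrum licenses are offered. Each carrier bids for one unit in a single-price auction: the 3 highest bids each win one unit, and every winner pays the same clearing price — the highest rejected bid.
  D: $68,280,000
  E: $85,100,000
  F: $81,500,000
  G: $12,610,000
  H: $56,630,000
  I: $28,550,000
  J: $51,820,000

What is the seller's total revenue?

Total revenue: $169,890,000

Bids ranked high→low: 85,100,000 (E), 81,500,000 (F), 68,280,000 (D), 56,630,000 (H), 51,820,000 (J), …
Top 3: E, F, D.
Highest unsuccessful bid: $56,630,000 → clearing price.
Total revenue = 3 × $56,630,000 = $169,890,000.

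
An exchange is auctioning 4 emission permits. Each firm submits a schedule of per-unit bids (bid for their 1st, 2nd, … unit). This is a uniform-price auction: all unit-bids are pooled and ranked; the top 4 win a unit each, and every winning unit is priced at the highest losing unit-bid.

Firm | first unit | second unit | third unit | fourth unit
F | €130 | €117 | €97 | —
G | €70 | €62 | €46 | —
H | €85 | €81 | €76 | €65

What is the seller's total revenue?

Pooled unit-bids ranked (top 4): 130 (F-1), 117 (F-2), 97 (F-3), 85 (H-1)
First bid not allocated: €81.
Allocation: F 3, H 1. Every unit priced at €81.
Revenue = 4 × 81 = €324.

Total revenue: €324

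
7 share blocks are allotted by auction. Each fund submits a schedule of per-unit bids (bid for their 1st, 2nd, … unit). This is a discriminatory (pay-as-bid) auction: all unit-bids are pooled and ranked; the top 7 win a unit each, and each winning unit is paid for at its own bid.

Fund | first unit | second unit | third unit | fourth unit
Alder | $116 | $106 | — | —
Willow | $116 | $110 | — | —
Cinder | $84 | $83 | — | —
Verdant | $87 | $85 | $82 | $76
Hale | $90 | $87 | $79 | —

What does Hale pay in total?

Pooled unit-bids ranked (top 7): 116 (Alder-1), 116 (Willow-1), 110 (Willow-2), 106 (Alder-2), 90 (Hale-1), 87 (Verdant-1), 87 (Hale-2)
Next rejected bid: $85 (not a price — pay-as-bid).
Hale's winning unit-bids: 90 + 87 = $177.

Hale pays $177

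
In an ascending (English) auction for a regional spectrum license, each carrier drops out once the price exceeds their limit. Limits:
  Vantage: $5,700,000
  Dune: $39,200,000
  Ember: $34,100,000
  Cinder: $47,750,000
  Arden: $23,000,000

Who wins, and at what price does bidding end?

Cinder wins at $39,200,000

Ascending (English) auction: the price rises until one bidder remains; the winner pays the price at which the last rival dropped out.
Sorting limits: 47,750,000 (Cinder) > 39,200,000 (Dune) > 34,100,000 (Ember) > 23,000,000 (Arden) > 5,700,000 (Vantage)
Bidding ends when Dune exits at $39,200,000; Cinder takes it.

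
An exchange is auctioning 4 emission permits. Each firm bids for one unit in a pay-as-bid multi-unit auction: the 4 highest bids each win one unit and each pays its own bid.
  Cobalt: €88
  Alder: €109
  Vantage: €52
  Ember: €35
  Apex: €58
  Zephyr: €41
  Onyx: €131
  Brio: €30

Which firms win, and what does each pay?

Bids ranked high→low: 131 (Onyx), 109 (Alder), 88 (Cobalt), 58 (Apex), 52 (Vantage), 41 (Zephyr), …
Top 4: Onyx, Alder, Cobalt, Apex.
Each winner pays its own bid: Onyx €131, Alder €109, Cobalt €88, Apex €58.

Onyx €131, Alder €109, Cobalt €88, Apex €58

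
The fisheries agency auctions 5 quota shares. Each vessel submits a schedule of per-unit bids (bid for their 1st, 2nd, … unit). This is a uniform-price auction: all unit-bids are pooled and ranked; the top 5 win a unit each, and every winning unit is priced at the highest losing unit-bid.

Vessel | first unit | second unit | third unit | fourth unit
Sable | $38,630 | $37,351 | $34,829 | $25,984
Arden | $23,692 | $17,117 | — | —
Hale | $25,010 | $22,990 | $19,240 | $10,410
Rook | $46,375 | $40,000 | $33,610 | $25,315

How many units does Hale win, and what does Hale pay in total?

Hale: 0 units, pays $0

All unit-bids, highest first — top 5: 46,375 (Rook-1), 40,000 (Rook-2), 38,630 (Sable-1), 37,351 (Sable-2), 34,829 (Sable-3)
Highest rejected unit-bid = $33,610.
Hale wins 0 unit(s) at $33,610 each.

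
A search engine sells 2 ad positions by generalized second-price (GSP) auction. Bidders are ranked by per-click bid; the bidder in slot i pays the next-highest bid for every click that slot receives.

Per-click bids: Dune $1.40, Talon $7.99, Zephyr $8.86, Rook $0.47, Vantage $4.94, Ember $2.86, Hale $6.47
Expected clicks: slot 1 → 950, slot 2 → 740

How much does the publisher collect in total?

Total revenue: $12378.30

Sorting advertisers: $8.86 (Zephyr) > $7.99 (Talon) > $6.47 (Hale) > …
Slot 1: Zephyr pays $7.99 × 950 = $7590.50
Slot 2: Talon pays $6.47 × 740 = $4787.80
Total = $12378.30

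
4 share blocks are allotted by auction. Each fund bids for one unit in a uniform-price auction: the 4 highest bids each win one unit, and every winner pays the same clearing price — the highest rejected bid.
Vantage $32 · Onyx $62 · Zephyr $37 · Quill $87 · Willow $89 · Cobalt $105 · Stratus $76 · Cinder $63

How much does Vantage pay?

Sorting: 105 (Cobalt), 89 (Willow), 87 (Quill), 76 (Stratus), 63 (Cinder), 62 (Onyx), …
The 4 highest are Cobalt, Willow, Quill, Stratus.
Clearing price = highest rejected bid = $63.
Vantage does not win → pays $0.

Vantage pays $0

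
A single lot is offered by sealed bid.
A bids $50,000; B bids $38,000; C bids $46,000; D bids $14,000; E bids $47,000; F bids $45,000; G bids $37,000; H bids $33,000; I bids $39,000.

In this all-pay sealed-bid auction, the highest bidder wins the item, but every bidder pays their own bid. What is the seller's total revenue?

Rule: the highest bidder wins the item, but every bidder pays their own bid.
Bids in order: 50,000 (A) > 47,000 (E) > 46,000 (C) > 45,000 (F) > 39,000 (I) > 38,000 (B) > …
A wins with the top bid; all bids are sunk regardless.
Every bidder forfeits their bid regardless of winning.
Revenue = 50,000 + 38,000 + 46,000 + 14,000 + 47,000 + 45,000 + 37,000 + 33,000 + 39,000 = $349,000.

Total revenue: $349,000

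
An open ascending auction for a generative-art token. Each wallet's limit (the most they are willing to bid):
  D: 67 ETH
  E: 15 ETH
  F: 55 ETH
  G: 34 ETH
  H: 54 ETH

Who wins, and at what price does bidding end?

Rule: the price rises until one bidder remains; the winner pays the price at which the last rival dropped out.
Sorting limits: 67 (D) > 55 (F) > 54 (H) > 34 (G) > 15 (E)
Once the price passes 55 ETH, only D is left; the hammer falls at F's limit of 55 ETH.

D wins at 55 ETH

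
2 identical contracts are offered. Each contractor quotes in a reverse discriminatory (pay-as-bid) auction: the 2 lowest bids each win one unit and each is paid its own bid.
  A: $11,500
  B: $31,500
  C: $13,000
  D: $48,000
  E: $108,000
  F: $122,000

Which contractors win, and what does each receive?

Sorting: 11,500 (A), 13,000 (C), 31,500 (B), 48,000 (D), …
Lowest 2: A, C.
Each winner is paid its own bid: A $11,500, C $13,000.

A $11,500, C $13,000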